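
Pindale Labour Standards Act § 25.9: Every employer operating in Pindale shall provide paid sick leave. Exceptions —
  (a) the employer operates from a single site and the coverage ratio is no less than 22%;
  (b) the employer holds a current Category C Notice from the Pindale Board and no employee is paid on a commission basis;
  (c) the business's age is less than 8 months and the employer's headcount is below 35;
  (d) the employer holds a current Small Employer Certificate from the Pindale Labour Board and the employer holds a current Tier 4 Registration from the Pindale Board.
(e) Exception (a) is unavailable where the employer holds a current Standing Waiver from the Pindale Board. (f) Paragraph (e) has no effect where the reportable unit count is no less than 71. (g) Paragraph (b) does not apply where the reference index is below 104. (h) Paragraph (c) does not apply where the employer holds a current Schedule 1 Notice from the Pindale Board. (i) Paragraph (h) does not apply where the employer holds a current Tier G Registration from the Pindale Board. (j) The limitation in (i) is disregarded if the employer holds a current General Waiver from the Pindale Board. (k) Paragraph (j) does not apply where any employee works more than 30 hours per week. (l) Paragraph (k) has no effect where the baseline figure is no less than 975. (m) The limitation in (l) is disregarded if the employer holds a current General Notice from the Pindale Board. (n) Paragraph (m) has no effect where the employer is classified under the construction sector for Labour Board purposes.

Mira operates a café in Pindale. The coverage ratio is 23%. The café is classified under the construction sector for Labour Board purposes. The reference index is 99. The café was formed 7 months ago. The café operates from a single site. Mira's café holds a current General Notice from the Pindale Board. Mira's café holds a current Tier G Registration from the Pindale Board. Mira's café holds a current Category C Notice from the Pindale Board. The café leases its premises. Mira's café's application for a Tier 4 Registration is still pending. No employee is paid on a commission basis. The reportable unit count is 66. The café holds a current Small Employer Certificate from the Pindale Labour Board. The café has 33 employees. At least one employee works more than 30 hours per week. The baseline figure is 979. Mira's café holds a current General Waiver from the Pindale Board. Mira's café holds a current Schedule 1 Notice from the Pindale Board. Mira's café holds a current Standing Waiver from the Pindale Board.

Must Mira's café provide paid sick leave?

Yes — Mira's café must provide paid sick leave.

Exception (a)'s conditions are all satisfied: the employer operates from a single site; the coverage ratio is 23%, meeting the 22% threshold. But: (e) operates against (a): a current Standing Waiver is held. (f), which would lift (e), is not engaged — the reportable unit count is 66, short of 71. Exception (a) does not apply.
Exception (b): a current Category C Notice is held; no employee is paid on commission — every condition holds. But applying paragraph (g): (g) operates against (b): the reference index is 99, below the 104 limit. (b) is therefore removed.
Exception (c): the business's age is 7 months, less than the 8 months limit; the employer's headcount is 33, below the 35 limit — every condition holds. However, paragraphs (h)–(n) must be considered: (h) applies — a current Schedule 1 Notice is held. (i) applies (a current Tier G Registration is held), but is overridden by (j): (j) operates against (i): a current General Waiver is held. (k) applies (at least one employee exceeds 30 hours/week), but is set aside by (l): (l) applies — the baseline figure is 979, meeting the 975 threshold. (m) would limit (l) — a current General Notice is held — but (n) sets (m) aside: (n) operates against (m): the café is classified under the construction sector. So (c) is unavailable.
Exception (d) requires that the employer holds a current Tier 4 Registration from the Pindale Board; but no current Tier 4 Registration is held, so (d) is unavailable.
No exception displaces § 25.9.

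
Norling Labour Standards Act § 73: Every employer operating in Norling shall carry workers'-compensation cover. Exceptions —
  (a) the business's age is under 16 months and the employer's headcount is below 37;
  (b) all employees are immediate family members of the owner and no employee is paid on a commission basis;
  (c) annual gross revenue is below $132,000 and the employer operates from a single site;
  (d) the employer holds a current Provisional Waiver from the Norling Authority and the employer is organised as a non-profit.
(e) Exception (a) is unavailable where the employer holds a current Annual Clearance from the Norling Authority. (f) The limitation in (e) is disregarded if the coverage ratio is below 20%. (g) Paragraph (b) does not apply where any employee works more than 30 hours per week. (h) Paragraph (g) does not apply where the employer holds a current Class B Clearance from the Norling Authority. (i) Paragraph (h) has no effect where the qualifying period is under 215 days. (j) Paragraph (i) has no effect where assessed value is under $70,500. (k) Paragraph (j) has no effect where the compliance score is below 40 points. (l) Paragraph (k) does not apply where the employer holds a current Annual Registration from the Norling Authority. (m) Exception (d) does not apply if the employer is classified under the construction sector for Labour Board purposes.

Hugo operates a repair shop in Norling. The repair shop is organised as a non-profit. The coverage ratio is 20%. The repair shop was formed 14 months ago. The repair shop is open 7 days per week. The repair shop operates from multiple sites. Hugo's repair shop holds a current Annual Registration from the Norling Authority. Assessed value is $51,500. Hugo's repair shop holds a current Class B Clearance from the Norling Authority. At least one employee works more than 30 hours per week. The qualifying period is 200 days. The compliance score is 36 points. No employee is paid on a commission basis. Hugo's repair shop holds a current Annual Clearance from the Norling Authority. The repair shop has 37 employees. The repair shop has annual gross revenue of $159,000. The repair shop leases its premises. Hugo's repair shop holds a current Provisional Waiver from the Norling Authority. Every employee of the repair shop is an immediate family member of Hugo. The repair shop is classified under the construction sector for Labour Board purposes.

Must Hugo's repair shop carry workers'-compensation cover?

No — exception (b) applies; Hugo's repair shop is not required to carry workers'-compensation cover.

Exception (a) requires that the employer's headcount is below 37; but the employer's headcount is 37, not below 37, so (a) is unavailable.
Exception (b): every employee is an immediate family member; no employee is paid on commission — every condition holds. Under paragraphs (g)–(l): (g) would limit (b) — at least one employee exceeds 30 hours/week — but (h) sets (g) aside: (h) operates against (g): a current Class B Clearance is held. (i) applies (the qualifying period is 200 days, under the 215 days limit), but is set aside by (j): (j) operates against (i): assessed value is $51,500, under the $70,500 limit. (k) operates (the compliance score is 36 points, below the 40 points limit), but is displaced by (l): (l) operates against (k): a current Annual Registration is held. (b) remains available.
Exception (c) requires that annual gross revenue is below $132,000; but annual gross revenue is $159,000, not below $132,000, so (c) is unavailable.
Exception (d) is satisfied on its face — a current Provisional Waiver is held; the employer is a non-profit. However, paragraph (m) must be considered: (m) operates against (d): the repair shop is classified under the construction sector. Exception (d) does not apply.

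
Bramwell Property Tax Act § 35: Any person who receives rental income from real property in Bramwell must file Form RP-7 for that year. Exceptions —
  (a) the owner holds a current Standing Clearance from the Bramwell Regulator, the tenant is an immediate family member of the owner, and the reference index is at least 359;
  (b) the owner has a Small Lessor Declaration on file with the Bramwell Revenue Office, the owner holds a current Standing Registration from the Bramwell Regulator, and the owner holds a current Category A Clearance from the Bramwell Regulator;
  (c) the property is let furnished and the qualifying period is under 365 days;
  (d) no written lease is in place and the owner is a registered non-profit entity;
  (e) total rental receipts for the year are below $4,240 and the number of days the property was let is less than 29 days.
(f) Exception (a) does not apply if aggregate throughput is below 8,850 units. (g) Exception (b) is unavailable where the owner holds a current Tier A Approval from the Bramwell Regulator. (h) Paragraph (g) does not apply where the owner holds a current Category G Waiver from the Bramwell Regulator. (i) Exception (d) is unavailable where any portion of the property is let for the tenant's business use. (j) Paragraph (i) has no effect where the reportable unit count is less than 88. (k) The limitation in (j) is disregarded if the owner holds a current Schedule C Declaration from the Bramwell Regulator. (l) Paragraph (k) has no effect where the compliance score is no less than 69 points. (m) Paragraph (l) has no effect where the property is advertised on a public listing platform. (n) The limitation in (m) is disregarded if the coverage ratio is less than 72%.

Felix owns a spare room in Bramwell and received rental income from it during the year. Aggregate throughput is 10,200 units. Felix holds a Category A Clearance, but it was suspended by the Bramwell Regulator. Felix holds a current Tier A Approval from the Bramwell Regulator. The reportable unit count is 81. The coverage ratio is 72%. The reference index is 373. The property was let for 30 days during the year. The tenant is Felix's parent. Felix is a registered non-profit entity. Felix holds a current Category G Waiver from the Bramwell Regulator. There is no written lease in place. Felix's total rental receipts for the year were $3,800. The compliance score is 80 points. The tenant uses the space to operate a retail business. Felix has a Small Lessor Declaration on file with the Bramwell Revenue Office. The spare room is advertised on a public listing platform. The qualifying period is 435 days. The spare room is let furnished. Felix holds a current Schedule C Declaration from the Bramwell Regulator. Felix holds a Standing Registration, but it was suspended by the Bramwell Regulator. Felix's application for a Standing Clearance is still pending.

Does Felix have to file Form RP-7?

Exception (a) requires that the owner holds a current Standing Clearance from the Bramwell Regulator; but there is no Standing Clearance in force, so (a) is unavailable.
Exception (b) does not apply: no current Standing Registration is held.
Exception (c) fails — the qualifying period is 435 days, not under 365 days.
All of (d)'s requirements are met (there is no written lease; Felix is a registered non-profit). However, paragraphs (i)–(n) must be considered: (i) operates against (d): the space is let for business use. (j) would limit (i) — the reportable unit count is 81, less than the 88 limit — but (k) sets (j) aside: (k) operates against (j): a current Schedule C Declaration is held. (l) would limit (k) — the compliance score is 80 points, meeting the 69 points threshold — but (m) sets (l) aside: (m) operates against (l): the property is publicly advertised. (n) does not operate here (the coverage ratio is 72%, not less than 72%), so (m) stands. Exception (d) does not apply.
Exception (e) requires that the number of days the property was let is less than 29 days; but the number of days the property was let is 30 days, not less than 29 days, so (e) is unavailable.
No exception applies. The general rule governs.

Yes — Felix must file Form RP-7.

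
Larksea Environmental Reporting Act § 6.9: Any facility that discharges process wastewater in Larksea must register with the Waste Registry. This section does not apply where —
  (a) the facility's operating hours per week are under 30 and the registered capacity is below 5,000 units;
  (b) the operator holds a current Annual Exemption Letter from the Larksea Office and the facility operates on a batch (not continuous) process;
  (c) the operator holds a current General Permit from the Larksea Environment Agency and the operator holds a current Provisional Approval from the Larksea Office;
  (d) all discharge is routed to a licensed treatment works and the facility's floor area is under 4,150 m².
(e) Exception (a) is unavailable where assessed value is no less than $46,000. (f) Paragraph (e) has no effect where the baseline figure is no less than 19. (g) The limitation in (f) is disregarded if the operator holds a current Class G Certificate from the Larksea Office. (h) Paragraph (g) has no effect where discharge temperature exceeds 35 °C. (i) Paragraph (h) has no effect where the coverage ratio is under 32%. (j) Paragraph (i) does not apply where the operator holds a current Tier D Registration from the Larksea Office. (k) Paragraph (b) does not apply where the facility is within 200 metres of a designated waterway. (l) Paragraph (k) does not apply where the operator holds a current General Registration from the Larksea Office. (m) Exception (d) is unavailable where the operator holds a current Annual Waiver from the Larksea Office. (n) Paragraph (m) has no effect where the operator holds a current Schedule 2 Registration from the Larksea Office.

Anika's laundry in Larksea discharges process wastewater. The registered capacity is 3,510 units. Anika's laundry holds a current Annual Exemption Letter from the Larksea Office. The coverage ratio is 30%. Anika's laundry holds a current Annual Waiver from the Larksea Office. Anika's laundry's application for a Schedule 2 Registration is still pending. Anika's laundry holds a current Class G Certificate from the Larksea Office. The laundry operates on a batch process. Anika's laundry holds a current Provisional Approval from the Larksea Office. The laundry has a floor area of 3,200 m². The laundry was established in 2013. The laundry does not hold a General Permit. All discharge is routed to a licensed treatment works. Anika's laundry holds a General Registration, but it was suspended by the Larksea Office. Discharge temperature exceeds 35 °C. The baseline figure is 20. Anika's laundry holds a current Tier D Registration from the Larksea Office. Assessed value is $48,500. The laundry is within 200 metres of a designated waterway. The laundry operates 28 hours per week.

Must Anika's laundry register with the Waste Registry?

No — exception (a) applies; Anika's laundry is not required to register with the Waste Registry.

All of (a)'s requirements are met (the facility's operating hours per week are 28, under the 30 limit; the registered capacity is 3,510 units, below the 5,000 units limit). As to paragraphs (e)–(j): (e) operates (assessed value is $48,500, meeting the $46,000 threshold), but is overridden by (f): (f) operates against (e): the baseline figure is 20, meeting the 19 threshold. (g) would limit (f) — a current Class G Certificate is held — but (h) sets (g) aside: (h) is triggered — discharge temperature exceeds 35 °C. (i) would limit (h) — the coverage ratio is 30%, under the 32% limit — but (j) sets (i) aside: (j) applies — a current Tier D Registration is held. (a) remains available.
Exception (b) is satisfied on its face — a current Annual Exemption Letter is held; the facility operates on a batch process. However, paragraphs (k)–(l) must be considered: (k) operates against (b): the laundry is within 200 m of a designated waterway. (l), which would lift (k), is not engaged — there is no General Registration in force. So (b) is unavailable.
Exception (c) does not apply: no General Permit is held.
Exception (d)'s conditions are all satisfied: discharge is routed to a licensed treatment works; the facility's floor area is 3,200 m², under the 4,150 m² limit. However, paragraphs (m)–(n) must be considered: (m) operates against (d): a current Annual Waiver is held. (n) does not operate here (no current Schedule 2 Registration is held), so (m) stands. Exception (d) does not apply.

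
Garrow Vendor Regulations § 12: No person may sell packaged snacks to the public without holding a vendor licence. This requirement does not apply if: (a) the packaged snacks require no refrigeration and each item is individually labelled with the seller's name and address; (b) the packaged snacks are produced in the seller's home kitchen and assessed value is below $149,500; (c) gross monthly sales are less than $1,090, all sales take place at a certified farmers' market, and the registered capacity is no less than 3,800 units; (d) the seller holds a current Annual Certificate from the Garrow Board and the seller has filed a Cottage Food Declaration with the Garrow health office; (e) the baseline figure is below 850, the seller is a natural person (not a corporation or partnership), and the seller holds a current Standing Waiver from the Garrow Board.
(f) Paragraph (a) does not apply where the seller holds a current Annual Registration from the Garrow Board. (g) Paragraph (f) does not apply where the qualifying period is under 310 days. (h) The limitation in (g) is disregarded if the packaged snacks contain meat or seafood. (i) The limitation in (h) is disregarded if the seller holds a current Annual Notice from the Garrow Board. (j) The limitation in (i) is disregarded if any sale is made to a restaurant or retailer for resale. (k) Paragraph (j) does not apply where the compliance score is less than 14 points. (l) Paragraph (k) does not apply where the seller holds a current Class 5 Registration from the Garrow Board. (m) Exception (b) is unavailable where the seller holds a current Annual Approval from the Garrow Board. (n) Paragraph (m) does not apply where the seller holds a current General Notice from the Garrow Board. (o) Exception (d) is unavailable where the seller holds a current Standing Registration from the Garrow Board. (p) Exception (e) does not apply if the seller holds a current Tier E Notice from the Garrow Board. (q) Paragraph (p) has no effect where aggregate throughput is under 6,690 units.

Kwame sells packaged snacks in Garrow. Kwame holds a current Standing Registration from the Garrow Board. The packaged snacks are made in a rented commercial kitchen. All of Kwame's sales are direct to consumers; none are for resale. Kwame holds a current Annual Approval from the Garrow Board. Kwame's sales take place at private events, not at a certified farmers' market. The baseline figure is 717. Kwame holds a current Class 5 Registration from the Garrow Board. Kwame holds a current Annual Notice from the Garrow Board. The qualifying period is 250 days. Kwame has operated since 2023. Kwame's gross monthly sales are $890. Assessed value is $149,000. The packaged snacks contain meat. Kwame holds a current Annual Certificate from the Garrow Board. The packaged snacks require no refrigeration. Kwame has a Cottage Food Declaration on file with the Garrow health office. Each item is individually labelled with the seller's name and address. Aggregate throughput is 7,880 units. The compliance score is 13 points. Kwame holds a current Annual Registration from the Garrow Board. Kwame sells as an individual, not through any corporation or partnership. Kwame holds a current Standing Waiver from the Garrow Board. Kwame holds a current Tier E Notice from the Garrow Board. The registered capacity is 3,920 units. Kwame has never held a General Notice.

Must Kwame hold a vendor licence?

Exception (a) is satisfied on its face — the packaged snacks are shelf-stable; items are individually labelled. Applying paragraphs (f)–(l): (f) would limit (a) — a current Annual Registration is held — but (g) sets (f) aside: (g) operates — the qualifying period is 250 days, under the 310 days limit. (h) is triggered (the packaged snacks contain meat), but is set aside by (i): (i) operates against (h): a current Annual Notice is held. (j), which would lift (i), is not engaged — no sales are for resale. (a) remains available.
Exception (b) requires that the packaged snacks are produced in the seller's home kitchen; but the packaged snacks are made in a commercial kitchen, not a home kitchen, so (b) is unavailable.
Exception (c) requires that all sales take place at a certified farmers' market; but sales are at private events, not a certified farmers' market, so (c) is unavailable.
Exception (d) is satisfied on its face — a current Annual Certificate is held; a Cottage Food Declaration is on file. However, paragraph (o) must be considered: (o) operates against (d): a current Standing Registration is held. Exception (d) does not apply.
Exception (e): the baseline figure is 717, below the 850 limit; the seller is a natural person; a current Standing Waiver is held — every condition holds. But: (p) operates against (e): a current Tier E Notice is held. (q) does not operate here (aggregate throughput is 7,880 units, not under 6,690 units), so (p) stands. (e) is therefore removed.

No — exception (a) applies; Kwame is not required to hold a vendor licence.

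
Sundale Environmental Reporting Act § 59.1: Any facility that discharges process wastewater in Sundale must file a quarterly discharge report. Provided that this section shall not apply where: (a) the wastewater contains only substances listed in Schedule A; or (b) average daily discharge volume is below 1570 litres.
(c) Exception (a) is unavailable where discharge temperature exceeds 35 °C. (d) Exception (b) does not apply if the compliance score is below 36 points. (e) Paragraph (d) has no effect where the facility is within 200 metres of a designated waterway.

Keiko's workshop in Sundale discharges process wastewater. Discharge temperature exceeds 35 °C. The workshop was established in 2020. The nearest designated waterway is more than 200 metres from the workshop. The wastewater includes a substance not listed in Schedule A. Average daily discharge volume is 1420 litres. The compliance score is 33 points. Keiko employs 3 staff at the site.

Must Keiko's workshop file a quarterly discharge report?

Exception (a) does not apply: the wastewater includes a non-Schedule-A substance.
Exception (b): average daily discharge volume is 1420 litres, below the 1570 litres limit — every condition holds. But: (d) is engaged — the compliance score is 33 points, below the 36 points limit. (e) does not operate here (the workshop is more than 200 m from any designated waterway), so (d) stands. (b) is therefore removed.
No exception applies. The general rule governs.

Yes — Keiko's workshop must file a quarterly discharge report.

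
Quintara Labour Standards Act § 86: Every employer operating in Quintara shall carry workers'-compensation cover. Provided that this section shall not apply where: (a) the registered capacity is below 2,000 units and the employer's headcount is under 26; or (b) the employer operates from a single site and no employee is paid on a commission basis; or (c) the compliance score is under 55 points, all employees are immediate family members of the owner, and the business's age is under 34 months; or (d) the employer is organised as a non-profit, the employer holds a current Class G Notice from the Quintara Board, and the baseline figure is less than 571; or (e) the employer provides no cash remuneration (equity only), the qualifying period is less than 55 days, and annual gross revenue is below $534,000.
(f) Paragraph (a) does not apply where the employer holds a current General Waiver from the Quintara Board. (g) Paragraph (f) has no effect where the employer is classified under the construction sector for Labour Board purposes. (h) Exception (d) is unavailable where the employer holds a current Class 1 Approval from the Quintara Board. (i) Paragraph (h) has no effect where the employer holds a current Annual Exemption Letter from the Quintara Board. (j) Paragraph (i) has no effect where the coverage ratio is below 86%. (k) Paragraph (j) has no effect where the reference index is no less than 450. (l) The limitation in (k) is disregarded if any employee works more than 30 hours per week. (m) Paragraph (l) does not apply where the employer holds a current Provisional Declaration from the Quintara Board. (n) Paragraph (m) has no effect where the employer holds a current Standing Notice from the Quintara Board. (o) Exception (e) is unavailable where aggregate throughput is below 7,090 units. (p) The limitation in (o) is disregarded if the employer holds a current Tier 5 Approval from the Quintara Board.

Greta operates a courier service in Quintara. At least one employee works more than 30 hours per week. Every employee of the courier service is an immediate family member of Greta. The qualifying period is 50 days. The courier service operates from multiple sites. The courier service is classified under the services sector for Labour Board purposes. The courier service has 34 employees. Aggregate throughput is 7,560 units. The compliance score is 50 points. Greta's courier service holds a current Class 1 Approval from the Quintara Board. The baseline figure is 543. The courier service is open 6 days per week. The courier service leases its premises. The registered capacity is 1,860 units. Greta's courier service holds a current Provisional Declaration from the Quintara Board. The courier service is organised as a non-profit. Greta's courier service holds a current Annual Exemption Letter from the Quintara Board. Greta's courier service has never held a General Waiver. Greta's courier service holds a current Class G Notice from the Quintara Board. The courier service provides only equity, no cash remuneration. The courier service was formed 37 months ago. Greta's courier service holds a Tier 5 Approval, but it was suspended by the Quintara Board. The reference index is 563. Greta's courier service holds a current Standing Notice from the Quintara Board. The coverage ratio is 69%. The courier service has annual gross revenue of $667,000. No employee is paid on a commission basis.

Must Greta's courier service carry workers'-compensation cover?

Yes — Greta's courier service must carry workers'-compensation cover.

Exception (a) requires that the employer's headcount is under 26; but the employer's headcount is 34, not under 26, so (a) is unavailable.
Exception (b) fails — the employer operates from multiple sites.
Exception (c) does not apply: the business's age is 37 months, not under 34 months.
Exception (d)'s conditions are all satisfied: the employer is a non-profit; a current Class G Notice is held; the baseline figure is 543, less than the 571 limit. Turning to paragraphs (h)–(n): (h) is engaged — a current Class 1 Approval is held. (i) is engaged (a current Annual Exemption Letter is held), but is itself disapplied by (j): (j) operates — the coverage ratio is 69%, below the 86% limit. (k) would limit (j) — the reference index is 563, meeting the 450 threshold — but (l) sets (k) aside: (l) is engaged — at least one employee exceeds 30 hours/week. (m) would limit (l) — a current Provisional Declaration is held — but (n) sets (m) aside: (n) is triggered — a current Standing Notice is held. Exception (d) does not apply.
Exception (e) does not apply: annual gross revenue is $667,000, not below $534,000.
Every exception is unavailable, so the rule governs.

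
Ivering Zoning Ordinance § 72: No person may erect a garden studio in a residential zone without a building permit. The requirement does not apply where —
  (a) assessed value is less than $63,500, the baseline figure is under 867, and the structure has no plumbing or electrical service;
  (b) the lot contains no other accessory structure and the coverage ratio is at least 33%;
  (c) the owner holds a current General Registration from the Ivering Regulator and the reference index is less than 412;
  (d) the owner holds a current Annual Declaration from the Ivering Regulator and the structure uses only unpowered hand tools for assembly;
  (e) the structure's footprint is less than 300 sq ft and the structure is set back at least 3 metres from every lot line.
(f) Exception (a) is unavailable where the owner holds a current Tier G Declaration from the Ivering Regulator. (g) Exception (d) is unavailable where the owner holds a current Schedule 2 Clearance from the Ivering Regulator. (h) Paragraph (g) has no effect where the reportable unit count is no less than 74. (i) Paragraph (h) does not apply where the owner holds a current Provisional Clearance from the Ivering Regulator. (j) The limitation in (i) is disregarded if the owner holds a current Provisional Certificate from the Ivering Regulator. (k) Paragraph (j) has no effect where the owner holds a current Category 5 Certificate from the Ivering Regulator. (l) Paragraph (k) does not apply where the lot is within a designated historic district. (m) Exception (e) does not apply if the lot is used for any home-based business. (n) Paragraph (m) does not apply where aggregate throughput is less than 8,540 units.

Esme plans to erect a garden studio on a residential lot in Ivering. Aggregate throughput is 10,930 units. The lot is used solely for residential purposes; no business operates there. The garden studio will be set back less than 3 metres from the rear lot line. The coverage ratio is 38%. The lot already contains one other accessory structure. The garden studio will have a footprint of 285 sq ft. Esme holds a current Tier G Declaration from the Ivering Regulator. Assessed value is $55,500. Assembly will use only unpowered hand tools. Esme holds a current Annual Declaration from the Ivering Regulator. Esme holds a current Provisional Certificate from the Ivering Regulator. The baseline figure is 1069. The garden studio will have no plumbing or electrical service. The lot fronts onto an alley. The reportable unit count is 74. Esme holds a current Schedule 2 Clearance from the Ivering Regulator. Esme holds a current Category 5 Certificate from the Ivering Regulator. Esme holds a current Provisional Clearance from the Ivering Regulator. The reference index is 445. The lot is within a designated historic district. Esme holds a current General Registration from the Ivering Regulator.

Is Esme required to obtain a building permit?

Exception (a) fails — the baseline figure is 1,069, not under 867.
Exception (b) fails — the lot already has another accessory structure.
Exception (c) does not apply: the reference index is 445, not less than 412.
All of (d)'s requirements are met (a current Annual Declaration is held; assembly uses only hand tools). Applying paragraphs (g)–(l): (g) would limit (d) — a current Schedule 2 Clearance is held — but (h) sets (g) aside: (h) is triggered — the reportable unit count is 74, meeting the 74 threshold. (i) is triggered (a current Provisional Clearance is held), but yields to (j): (j) operates against (i): a current Provisional Certificate is held. (k) would limit (j) — a current Category 5 Certificate is held — but (l) sets (k) aside: (l) operates against (k): the lot is in a historic district. (d) remains available.
Exception (e) does not apply: the rear setback is under 3 m.

No — exception (d) applies; Esme does not need a building permit.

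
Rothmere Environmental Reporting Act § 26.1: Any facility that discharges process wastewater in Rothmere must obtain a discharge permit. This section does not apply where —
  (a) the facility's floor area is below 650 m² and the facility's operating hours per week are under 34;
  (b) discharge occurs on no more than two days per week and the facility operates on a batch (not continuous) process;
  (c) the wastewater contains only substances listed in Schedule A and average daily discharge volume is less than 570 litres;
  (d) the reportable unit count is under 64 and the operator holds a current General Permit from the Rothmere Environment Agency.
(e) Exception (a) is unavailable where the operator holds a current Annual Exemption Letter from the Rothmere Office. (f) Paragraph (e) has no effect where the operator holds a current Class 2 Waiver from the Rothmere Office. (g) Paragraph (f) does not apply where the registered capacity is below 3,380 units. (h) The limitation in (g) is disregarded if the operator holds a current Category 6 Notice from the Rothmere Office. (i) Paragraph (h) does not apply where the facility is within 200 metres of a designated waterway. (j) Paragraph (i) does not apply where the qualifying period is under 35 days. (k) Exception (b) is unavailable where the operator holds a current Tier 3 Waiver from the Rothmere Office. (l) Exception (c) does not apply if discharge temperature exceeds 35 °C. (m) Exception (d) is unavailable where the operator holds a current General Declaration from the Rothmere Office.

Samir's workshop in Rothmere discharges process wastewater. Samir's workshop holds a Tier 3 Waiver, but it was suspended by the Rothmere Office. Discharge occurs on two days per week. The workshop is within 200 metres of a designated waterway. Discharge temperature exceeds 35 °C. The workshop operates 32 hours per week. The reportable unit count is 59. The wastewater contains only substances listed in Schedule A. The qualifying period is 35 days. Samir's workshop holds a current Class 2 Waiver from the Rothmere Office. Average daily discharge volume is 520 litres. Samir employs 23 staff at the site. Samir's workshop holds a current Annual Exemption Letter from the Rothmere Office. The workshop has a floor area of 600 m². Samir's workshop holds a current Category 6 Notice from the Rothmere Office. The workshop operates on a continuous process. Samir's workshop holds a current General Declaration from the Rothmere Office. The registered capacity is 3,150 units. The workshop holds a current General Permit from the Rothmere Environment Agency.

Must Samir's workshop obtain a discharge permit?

Exception (a)'s conditions are all satisfied: the facility's floor area is 600 m², below the 650 m² limit; the facility's operating hours per week are 32, under the 34 limit. But applying paragraphs (e)–(j): (e) is triggered — a current Annual Exemption Letter is held. (f) is engaged (a current Class 2 Waiver is held), but yields to (g): (g) operates against (f): the registered capacity is 3,150 units, below the 3,380 units limit. (h) would limit (g) — a current Category 6 Notice is held — but (i) sets (h) aside: (i) operates against (h): the workshop is within 200 m of a designated waterway. (j), which would lift (i), is not triggered — the qualifying period is 35 days, not under 35 days. (a) is therefore removed.
Exception (b) fails — the facility operates on a continuous process.
Exception (c): the wastewater is Schedule-A-only; average daily discharge volume is 520 litres, less than the 570 litres limit — every condition holds. Turning to paragraph (l): (l) applies — discharge temperature exceeds 35 °C. So (c) is unavailable.
Exception (d): the reportable unit count is 59, under the 64 limit; a current General Permit is held — every condition holds. But applying paragraph (m): (m) is engaged — a current General Declaration is held. So (d) is unavailable.
No exception is made out. Samir's workshop falls within the general rule.

Yes — Samir's workshop must obtain a discharge permit.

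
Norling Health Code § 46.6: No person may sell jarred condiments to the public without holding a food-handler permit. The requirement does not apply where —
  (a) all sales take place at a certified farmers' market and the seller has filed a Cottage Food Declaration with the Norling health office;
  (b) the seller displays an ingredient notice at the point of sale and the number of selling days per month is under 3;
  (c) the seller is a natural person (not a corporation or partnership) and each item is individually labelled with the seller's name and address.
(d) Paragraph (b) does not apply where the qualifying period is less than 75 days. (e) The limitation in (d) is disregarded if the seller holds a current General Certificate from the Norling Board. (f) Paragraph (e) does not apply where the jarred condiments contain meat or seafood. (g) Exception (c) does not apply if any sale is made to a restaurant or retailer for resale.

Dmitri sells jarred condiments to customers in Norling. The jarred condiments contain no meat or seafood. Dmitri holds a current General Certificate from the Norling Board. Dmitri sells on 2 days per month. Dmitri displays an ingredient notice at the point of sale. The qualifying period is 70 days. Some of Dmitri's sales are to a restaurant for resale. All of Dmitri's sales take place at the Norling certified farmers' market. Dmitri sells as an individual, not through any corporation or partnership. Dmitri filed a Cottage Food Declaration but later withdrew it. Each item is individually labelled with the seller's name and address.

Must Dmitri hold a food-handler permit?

No — exception (b) applies; Dmitri is not required to hold a food-handler permit.

Exception (a) fails — the Cottage Food Declaration was withdrawn.
Exception (b)'s conditions are all satisfied: an ingredient notice is displayed; the number of selling days per month is 2, under the 3 limit. Applying paragraphs (d)–(f): (d) is engaged (the qualifying period is 70 days, less than the 75 days limit), but yields to (e): (e) is engaged — a current General Certificate is held. (f) does not operate here (the jarred condiments contain no meat or seafood), so (e) stands. So (b) applies.
Exception (c) is satisfied on its face — the seller is a natural person; items are individually labelled. But applying paragraph (g): (g) operates against (c): some sales are to a restaurant for resale. Exception (c) does not apply.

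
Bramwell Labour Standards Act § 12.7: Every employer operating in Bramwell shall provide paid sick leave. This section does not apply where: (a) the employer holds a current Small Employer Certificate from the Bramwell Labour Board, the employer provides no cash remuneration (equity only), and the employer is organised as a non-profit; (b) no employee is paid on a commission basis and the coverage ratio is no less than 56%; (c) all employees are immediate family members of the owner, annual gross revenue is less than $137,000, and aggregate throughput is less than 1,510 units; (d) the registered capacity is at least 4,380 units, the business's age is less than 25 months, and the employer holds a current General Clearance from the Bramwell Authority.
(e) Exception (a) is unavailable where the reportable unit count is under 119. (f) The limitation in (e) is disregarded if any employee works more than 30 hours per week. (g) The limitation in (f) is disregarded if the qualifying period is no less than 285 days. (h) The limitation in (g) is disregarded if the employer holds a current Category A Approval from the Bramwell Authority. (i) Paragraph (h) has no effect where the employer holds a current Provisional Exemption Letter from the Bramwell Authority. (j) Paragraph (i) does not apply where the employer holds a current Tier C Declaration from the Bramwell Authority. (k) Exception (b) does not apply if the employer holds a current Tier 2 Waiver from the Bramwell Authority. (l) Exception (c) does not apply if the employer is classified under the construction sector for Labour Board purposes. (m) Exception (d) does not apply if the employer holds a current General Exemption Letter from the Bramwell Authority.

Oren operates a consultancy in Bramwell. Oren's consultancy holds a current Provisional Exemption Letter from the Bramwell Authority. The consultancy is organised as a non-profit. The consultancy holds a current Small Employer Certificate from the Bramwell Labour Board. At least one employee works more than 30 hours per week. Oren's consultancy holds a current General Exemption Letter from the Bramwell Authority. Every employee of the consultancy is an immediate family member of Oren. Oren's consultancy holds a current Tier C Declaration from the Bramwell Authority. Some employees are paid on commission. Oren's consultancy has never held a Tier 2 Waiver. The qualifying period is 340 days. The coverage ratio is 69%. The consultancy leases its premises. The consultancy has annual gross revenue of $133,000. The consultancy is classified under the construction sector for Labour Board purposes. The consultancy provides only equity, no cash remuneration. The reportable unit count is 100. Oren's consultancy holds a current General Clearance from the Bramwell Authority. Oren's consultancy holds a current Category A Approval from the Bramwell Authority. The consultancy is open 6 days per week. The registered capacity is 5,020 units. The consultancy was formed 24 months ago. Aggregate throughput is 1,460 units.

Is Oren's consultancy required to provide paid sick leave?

No — exception (a) applies; Oren's consultancy is not required to provide paid sick leave.

Exception (a) is satisfied on its face — a current Small Employer Certificate is held; remuneration is equity-only; the employer is a non-profit. As to paragraphs (e)–(j): (e) would limit (a) — the reportable unit count is 100, under the 119 limit — but (f) sets (e) aside: (f) applies — at least one employee exceeds 30 hours/week. (g) would limit (f) — the qualifying period is 340 days, meeting the 285 days threshold — but (h) sets (g) aside: (h) operates against (g): a current Category A Approval is held. (i) is engaged (a current Provisional Exemption Letter is held), but is overridden by (j): (j) operates against (i): a current Tier C Declaration is held. (a) remains available.
Exception (b) fails — some employees are paid on commission.
All of (c)'s requirements are met (every employee is an immediate family member; annual gross revenue is $133,000, less than the $137,000 limit; aggregate throughput is 1,460 units, less than the 1,510 units limit). But applying paragraph (l): (l) is triggered — the consultancy is classified under the construction sector. Exception (c) does not apply.
Exception (d)'s conditions are all satisfied: the registered capacity is 5,020 units, meeting the 4,380 units threshold; the business's age is 24 months, less than the 25 months limit; a current General Clearance is held. Turning to paragraph (m): (m) operates against (d): a current General Exemption Letter is held. (d) is therefore removed.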